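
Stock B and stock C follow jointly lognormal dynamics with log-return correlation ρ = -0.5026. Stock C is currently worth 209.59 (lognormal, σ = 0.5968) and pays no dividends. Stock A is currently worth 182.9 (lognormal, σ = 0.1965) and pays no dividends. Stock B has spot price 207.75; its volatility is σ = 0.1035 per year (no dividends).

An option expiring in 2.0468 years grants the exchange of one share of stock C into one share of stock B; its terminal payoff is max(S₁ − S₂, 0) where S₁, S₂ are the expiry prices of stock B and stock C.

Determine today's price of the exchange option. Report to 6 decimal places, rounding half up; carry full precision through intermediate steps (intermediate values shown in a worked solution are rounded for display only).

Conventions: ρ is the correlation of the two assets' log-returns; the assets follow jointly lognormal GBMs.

σ_eff = √(σ₁² + σ₂² − 2ρσ₁σ₂) = √(0.1035² + 0.5968² − 2·-0.5026·0.1035·0.5968) = 0.654960
d₁ = (ln(S₁/S₂) + (q₂ − q₁ + σ_eff²/2)T) / (σ_eff√T) = (ln(207.75/209.59) + (0.0 − 0.0 + 0.214486)·2.0468) / 0.937028 = 0.459103
d₂ = d₁ − σ_eff√T = 0.459103 − 0.937028 = -0.477924
N(d₁) = 0.676920,  N(d₂) = 0.316352
V = S₁·e^{−q₁T}·N(d₁) − S₂·e^{−q₂T}·N(d₂) = 140.630142 − 66.304229 = 74.325913
Key observation: the rate r is irrelevant here: denominating values in stock C turns the exchange into a ratio option on S₁/S₂, and discounting at r drops out.

exchange price = 74.325913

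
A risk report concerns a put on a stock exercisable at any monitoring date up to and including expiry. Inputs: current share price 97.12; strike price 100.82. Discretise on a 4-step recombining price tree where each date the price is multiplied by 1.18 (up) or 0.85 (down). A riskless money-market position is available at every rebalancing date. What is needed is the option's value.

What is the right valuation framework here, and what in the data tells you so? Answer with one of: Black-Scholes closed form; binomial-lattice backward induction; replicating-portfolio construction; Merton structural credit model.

Key observation: an American put (K = 100.82, S₀ = 97.12) on a 4-date tree has no closed form — the optimal stopping decision is embedded and must be resolved recursively from expiry.

framework: binomial-lattice backward induction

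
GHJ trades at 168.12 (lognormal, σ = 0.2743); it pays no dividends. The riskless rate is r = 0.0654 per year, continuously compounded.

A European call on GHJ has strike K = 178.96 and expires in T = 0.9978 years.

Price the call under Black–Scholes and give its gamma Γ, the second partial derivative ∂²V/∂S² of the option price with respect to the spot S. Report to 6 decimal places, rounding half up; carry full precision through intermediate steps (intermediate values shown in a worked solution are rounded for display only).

σ√T = 0.2743·√0.9978 = 0.273998
d₁ = (ln(S/K) + (r+σ²/2)T) / (σ√T) = (ln(168.12/178.96) + (0.0654+0.2743²/2)·0.9978) / 0.273998 = (-0.062484 + 0.102794) / 0.273998 = 0.147115
d₂ = d₁ − σ√T = 0.147115 − 0.273998 = -0.126883
e^{−rT} = 0.936827
N(d₁) = 0.558479,  N(d₂) = 0.449517
Call price V = S·N(d₁) − K·e^{−rT}·N(d₂) = 93.891568 − 75.363539 = 18.528029
φ(d₁) = (1/√(2π))·e^{−d₁²/2} = 0.394648
Γ = φ(d₁) / (S·σ·√T) = 0.008567

price = 18.528029
Γ = 0.008567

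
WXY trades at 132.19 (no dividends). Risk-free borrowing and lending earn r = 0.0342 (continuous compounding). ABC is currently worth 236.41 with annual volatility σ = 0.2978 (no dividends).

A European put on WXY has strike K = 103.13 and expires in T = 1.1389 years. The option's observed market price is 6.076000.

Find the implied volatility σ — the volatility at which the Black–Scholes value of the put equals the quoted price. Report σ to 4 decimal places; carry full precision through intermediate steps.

sigma = 0.3694

At σ = 0.3694 the Black–Scholes value reproduces the quote:
σ√T = 0.3694·√1.1389 = 0.394221
d₁ = (ln(S/K) + (r+σ²/2)T) / (σ√T) = (ln(132.19/103.13) + (0.0342+0.3694²/2)·1.1389) / 0.394221 = (0.248250 + 0.116655) / 0.394221 = 0.925637
d₂ = d₁ − σ√T = 0.925637 − 0.394221 = 0.531416
e^{−rT} = 0.961798
N(−d₁) = 0.177317,  N(−d₂) = 0.297565
V = K·e^{−rT}·N(−d₂) − S·N(−d₁) = 29.515585 − 23.439585 = 6.076000 (the quoted price), and the Black–Scholes price is strictly increasing in σ, so σ is unique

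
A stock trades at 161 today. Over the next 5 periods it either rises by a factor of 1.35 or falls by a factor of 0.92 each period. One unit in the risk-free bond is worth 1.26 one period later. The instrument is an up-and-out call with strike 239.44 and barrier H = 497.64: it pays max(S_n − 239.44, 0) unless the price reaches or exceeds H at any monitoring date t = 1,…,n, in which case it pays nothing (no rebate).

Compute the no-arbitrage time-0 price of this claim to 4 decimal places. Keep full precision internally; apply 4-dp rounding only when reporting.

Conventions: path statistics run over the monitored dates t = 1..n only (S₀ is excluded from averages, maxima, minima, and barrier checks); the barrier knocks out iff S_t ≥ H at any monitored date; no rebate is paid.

With p* = (R−d)/(u−d) = 0.7907, sum probability × payoff across the paths and divide by R^5.
Enumerate all 2^5 = 32 price paths (U = up ×1.35, D = down ×0.92); each path with k up-moves has probability p*^k·(1−p*)^(5−k).
DDDDD: M=148.1200, payoff=0.0000, prob=0.000402
UDDDD: M=217.3500, payoff=0.0000, prob=0.001517
DUDDD: M=199.9620, payoff=0.0000, prob=0.001517
UUDDD: M=293.4225, payoff=0.0000, prob=0.005732
DDUDD: M=183.9650, payoff=0.0000, prob=0.001517
UDUDD: M=269.9487, payoff=0.0000, prob=0.005732
DUUDD: M=269.9487, payoff=0.0000, prob=0.005732
UUUDD: M=396.1204, payoff=95.8363, prob=0.021656
DDDUD: M=169.2478, payoff=0.0000, prob=0.001517
UDDUD: M=248.3528, payoff=0.0000, prob=0.005732
DUDUD: M=248.3528, payoff=0.0000, prob=0.005732
UUDUD: M=364.4307, payoff=95.8363, prob=0.021656
DDUUD: M=248.3528, payoff=0.0000, prob=0.005732
UDUUD: M=364.4307, payoff=95.8363, prob=0.021656
DUUUD: M=364.4307, payoff=95.8363, prob=0.021656
UUUUD: M=534.7625, payoff=0.0000, prob=0.081812
DDDDU: M=155.7080, payoff=0.0000, prob=0.001517
UDDDU: M=228.4846, payoff=0.0000, prob=0.005732
DUDDU: M=228.4846, payoff=0.0000, prob=0.005732
UUDDU: M=335.2763, payoff=95.8363, prob=0.021656
DDUDU: M=228.4846, payoff=0.0000, prob=0.005732
UDUDU: M=335.2763, payoff=95.8363, prob=0.021656
DUUDU: M=335.2763, payoff=95.8363, prob=0.021656
UUUDU: M=491.9815, payoff=252.5415, prob=0.081812
DDDUU: M=228.4846, payoff=0.0000, prob=0.005732
UDDUU: M=335.2763, payoff=95.8363, prob=0.021656
DUDUU: M=335.2763, payoff=95.8363, prob=0.021656
UUDUU: M=491.9815, payoff=252.5415, prob=0.081812
DDUUU: M=335.2763, payoff=95.8363, prob=0.021656
UDUUU: M=491.9815, payoff=252.5415, prob=0.081812
DUUUU: M=491.9815, payoff=252.5415, prob=0.081812
UUUUU: M=721.9294, payoff=0.0000, prob=0.309067
Price = Σ prob·payoff / R^5 = 103.397857 / 3.175797 = 32.5581

price = 32.5581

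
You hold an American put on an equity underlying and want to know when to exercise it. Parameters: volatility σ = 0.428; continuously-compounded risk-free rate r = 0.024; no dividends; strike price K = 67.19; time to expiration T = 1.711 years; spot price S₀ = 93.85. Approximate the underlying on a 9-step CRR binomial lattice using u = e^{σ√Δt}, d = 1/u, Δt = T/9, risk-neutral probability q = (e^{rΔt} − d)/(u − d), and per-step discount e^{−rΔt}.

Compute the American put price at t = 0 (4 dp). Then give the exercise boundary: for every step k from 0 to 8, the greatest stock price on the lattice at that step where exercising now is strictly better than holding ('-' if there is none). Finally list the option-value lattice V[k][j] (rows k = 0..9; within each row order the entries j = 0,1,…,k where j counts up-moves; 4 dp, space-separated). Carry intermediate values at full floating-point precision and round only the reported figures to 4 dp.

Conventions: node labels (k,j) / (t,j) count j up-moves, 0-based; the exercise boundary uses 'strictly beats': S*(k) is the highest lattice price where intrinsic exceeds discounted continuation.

Δt=0.19011, u=1.20516, d=0.82976, q=0.46566, disc=e^(-rΔt)=0.99545
k=9 terminal: V=max(K-S,0) → 49.6907 41.7737 30.2749 13.5738 0.0000 0.0000 0.0000 0.0000 0.0000 0.0000
k=8: j=0 S=21.0895 intr=46.1005 cont=45.7947 V=46.1005[EX]; j=1 S=30.6308 intr=36.5592 cont=36.2534 V=36.5592[EX]; j=2 S=44.4887 intr=22.7013 cont=22.3954 V=22.7013[EX]; j=3 S=64.6163 intr=2.5737 cont=7.2200 V=7.2200[hold]; j=4 S=93.8500 intr=0.0000 cont=0.0000 V=0.0000[hold]; j=5 S=136.3096 intr=0.0000 cont=0.0000 V=0.0000[hold]; j=6 S=197.9787 intr=0.0000 cont=0.0000 V=0.0000[hold]; j=7 S=287.5481 intr=0.0000 cont=0.0000 V=0.0000[hold]; j=8 S=417.6405 intr=0.0000 cont=0.0000 V=0.0000[hold]  S*(8)=44.4887
k=7: j=0 S=25.4163 intr=41.7737 cont=41.4679 V=41.7737[EX]; j=1 S=36.9151 intr=30.2749 cont=29.9690 V=30.2749[EX]; j=2 S=53.6162 intr=13.5738 cont=15.4217 V=15.4217[hold]; j=3 S=77.8732 intr=0.0000 cont=3.8403 V=3.8403[hold]; j=4 S=113.1046 intr=0.0000 cont=0.0000 V=0.0000[hold]; j=5 S=164.2754 intr=0.0000 cont=0.0000 V=0.0000[hold]; j=6 S=238.5967 intr=0.0000 cont=0.0000 V=0.0000[hold]; j=7 S=346.5426 intr=0.0000 cont=0.0000 V=0.0000[hold]  S*(7)=36.9151
k=6: j=0 S=30.6308 intr=36.5592 cont=36.2534 V=36.5592[EX]; j=1 S=44.4887 intr=22.7013 cont=23.2520 V=23.2520[hold]; j=2 S=64.6163 intr=2.5737 cont=9.9830 V=9.9830[hold]; j=3 S=93.8500 intr=0.0000 cont=2.0427 V=2.0427[hold]; j=4 S=136.3096 intr=0.0000 cont=0.0000 V=0.0000[hold]; j=5 S=197.9787 intr=0.0000 cont=0.0000 V=0.0000[hold]; j=6 S=287.5481 intr=0.0000 cont=0.0000 V=0.0000[hold]  S*(6)=30.6308
k=5: j=0 S=36.9151 intr=30.2749 cont=30.2243 V=30.2749[EX]; j=1 S=53.6162 intr=13.5738 cont=16.9954 V=16.9954[hold]; j=2 S=77.8732 intr=0.0000 cont=6.2569 V=6.2569[hold]; j=3 S=113.1046 intr=0.0000 cont=1.0865 V=1.0865[hold]; j=4 S=164.2754 intr=0.0000 cont=0.0000 V=0.0000[hold]; j=5 S=238.5967 intr=0.0000 cont=0.0000 V=0.0000[hold]  S*(5)=36.9151
k=4: j=0 S=44.4887 intr=22.7013 cont=23.9815 V=23.9815[hold]; j=1 S=64.6163 intr=2.5737 cont=11.9403 V=11.9403[hold]; j=2 S=93.8500 intr=0.0000 cont=3.8317 V=3.8317[hold]; j=3 S=136.3096 intr=0.0000 cont=0.5779 V=0.5779[hold]; j=4 S=197.9787 intr=0.0000 cont=0.0000 V=0.0000[hold]  S*(4)=-
k=3: j=0 S=53.6162 intr=13.5738 cont=18.2907 V=18.2907[hold]; j=1 S=77.8732 intr=0.0000 cont=8.1272 V=8.1272[hold]; j=2 S=113.1046 intr=0.0000 cont=2.3060 V=2.3060[hold]; j=3 S=164.2754 intr=0.0000 cont=0.3074 V=0.3074[hold]  S*(3)=-
k=2: j=0 S=64.6163 intr=2.5737 cont=13.4962 V=13.4962[hold]; j=1 S=93.8500 intr=0.0000 cont=5.3918 V=5.3918[hold]; j=2 S=136.3096 intr=0.0000 cont=1.3691 V=1.3691[hold]  S*(2)=-
k=1: j=0 S=77.8732 intr=0.0000 cont=9.6781 V=9.6781[hold]; j=1 S=113.1046 intr=0.0000 cont=3.5026 V=3.5026[hold]  S*(1)=-
k=0: j=0 S=93.8500 intr=0.0000 cont=6.7714 V=6.7714[hold]  S*(0)=-

price = 6.7714
boundary = - - - - - 36.9151 30.6308 36.9151 44.4887
tree:
6.7714
9.6781 3.5026
13.4962 5.3918 1.3691
18.2907 8.1272 2.3060 0.3074
23.9815 11.9403 3.8317 0.5779 0.0000
30.2749 16.9954 6.2569 1.0865 0.0000 0.0000
36.5592 23.2520 9.9830 2.0427 0.0000 0.0000 0.0000
41.7737 30.2749 15.4217 3.8403 0.0000 0.0000 0.0000 0.0000
46.1005 36.5592 22.7013 7.2200 0.0000 0.0000 0.0000 0.0000 0.0000
49.6907 41.7737 30.2749 13.5738 0.0000 0.0000 0.0000 0.0000 0.0000 0.0000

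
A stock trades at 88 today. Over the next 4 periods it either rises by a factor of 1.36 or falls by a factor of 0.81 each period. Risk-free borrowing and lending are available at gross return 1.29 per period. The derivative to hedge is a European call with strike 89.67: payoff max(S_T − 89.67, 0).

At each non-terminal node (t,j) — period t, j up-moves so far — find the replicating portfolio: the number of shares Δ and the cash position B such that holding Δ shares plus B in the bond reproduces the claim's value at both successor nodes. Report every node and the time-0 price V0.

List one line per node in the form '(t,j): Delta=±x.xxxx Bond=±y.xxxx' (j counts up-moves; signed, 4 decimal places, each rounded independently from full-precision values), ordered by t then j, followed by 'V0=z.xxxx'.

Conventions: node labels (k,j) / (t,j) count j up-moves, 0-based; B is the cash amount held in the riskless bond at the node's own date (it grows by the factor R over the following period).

No-arbitrage ⇒ martingale measure with p* = (R−d)/(u−d) = 0.8727.
Expiry values: V(4,0)=0.0000, V(4,1)=0.0000, V(4,2)=17.1200, V(4,3)=89.6317, V(4,4)=211.3798
  t=3,j=0: stock 46.7668 → up 63.6029 (V=0.0000), down 37.8811 (V=0.0000). Price 0.0000; hedge Δ=0.0000, bond B=0.0000.
  t=3,j=1: stock 78.5220 → up 106.7900 (V=17.1200), down 63.6029 (V=0.0000). Price 11.5822; hedge Δ=0.3964, bond B=-19.5450.
  t=3,j=2: stock 131.8395 → up 179.3017 (V=89.6317), down 106.7900 (V=17.1200). Price 62.3279; hedge Δ=1.0000, bond B=-69.5116.
  t=3,j=3: stock 221.3601 → up 301.0498 (V=211.3798), down 179.3017 (V=89.6317). Price 151.8485; hedge Δ=1.0000, bond B=-69.5116.
  t=2,j=0: stock 57.7368 → up 78.5220 (V=11.5822), down 46.7668 (V=0.0000). Price 7.8358; hedge Δ=0.3647, bond B=-13.2228.
  t=2,j=1: stock 96.9408 → up 131.8395 (V=62.3279), down 78.5220 (V=11.5822). Price 43.3096; hedge Δ=0.9518, bond B=-48.9552.
  t=2,j=2: stock 162.7648 → up 221.3601 (V=151.8485), down 131.8395 (V=62.3279). Price 108.8798; hedge Δ=1.0000, bond B=-53.8850.
  t=1,j=0: stock 71.2800 → up 96.9408 (V=43.3096), down 57.7368 (V=7.8358). Price 30.0734; hedge Δ=0.9049, bond B=-34.4244.
  t=1,j=1: stock 119.6800 → up 162.7648 (V=108.8798), down 96.9408 (V=43.3096). Price 77.9337; hedge Δ=0.9961, bond B=-41.2849.
  t=0,j=0: stock 88.0000 → up 119.6800 (V=77.9337), down 71.2800 (V=30.0734). Price 55.6918; hedge Δ=0.9888, bond B=-31.3270.
Sanity check at the root: Δ(0,0)·S0 + B(0,0) reproduces V0 = 55.6918.

(0,0): Delta=0.9888 Bond=-31.3270
(1,0): Delta=0.9049 Bond=-34.4244
(1,1): Delta=0.9961 Bond=-41.2849
(2,0): Delta=0.3647 Bond=-13.2228
(2,1): Delta=0.9518 Bond=-48.9552
(2,2): Delta=1.0000 Bond=-53.8850
(3,0): Delta=0.0000 Bond=0.0000
(3,1): Delta=0.3964 Bond=-19.5450
(3,2): Delta=1.0000 Bond=-69.5116
(3,3): Delta=1.0000 Bond=-69.5116
V0=55.6918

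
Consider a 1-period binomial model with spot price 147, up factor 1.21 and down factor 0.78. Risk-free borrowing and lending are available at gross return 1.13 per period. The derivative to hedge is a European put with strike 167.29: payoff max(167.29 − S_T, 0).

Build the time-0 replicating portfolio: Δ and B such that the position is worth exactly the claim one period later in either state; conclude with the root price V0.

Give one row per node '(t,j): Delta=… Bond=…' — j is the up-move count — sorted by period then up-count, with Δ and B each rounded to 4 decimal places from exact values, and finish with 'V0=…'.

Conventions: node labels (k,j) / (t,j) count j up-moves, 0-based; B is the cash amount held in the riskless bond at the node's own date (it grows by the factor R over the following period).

Since d<R<u, set p* = (R−d)/(u−d) = 0.8140; price each node as the discounted p*-expectation of its children.
Expiry values: V(1,0)=52.6300, V(1,1)=0.0000
  t=0,j=0: stock 147.0000 → up 177.8700 (V=0.0000), down 114.6600 (V=52.6300). Price 8.6652; hedge Δ=-0.8326, bond B=131.0605.
Sanity check at the root: Δ(0,0)·S0 + B(0,0) reproduces V0 = 8.6652.

(0,0): Delta=-0.8326 Bond=131.0605
V0=8.6652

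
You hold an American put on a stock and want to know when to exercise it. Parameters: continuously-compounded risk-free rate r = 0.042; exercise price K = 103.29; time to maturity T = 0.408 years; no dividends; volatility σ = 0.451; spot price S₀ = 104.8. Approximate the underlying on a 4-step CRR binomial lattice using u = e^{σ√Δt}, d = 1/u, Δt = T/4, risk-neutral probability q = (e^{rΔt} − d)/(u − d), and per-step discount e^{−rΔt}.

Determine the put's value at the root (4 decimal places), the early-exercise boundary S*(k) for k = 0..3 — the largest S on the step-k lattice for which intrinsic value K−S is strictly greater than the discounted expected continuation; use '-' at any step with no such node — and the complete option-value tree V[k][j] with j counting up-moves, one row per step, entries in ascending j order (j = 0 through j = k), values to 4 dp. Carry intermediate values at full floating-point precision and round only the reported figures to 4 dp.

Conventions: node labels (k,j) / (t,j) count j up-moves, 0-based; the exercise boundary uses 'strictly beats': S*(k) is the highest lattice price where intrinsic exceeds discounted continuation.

price = 9.9489
boundary = - - 78.5691 68.0294
tree:
9.9489
16.0006 3.4533
24.7209 6.6555 0.0000
35.2606 12.8269 0.0000 0.0000
44.3864 24.7209 0.0000 0.0000 0.0000

Δt=0.10200  u=1.15493  d=0.86585  q=0.47890  discount=0.99573
step 4 (expiry): payoffs max(K−S,0) = 44.3864 24.7209 0.0000 0.0000 0.0000
step 3: (k=3,j=0): S=68.0294, K−S=35.2606, hold=34.8190 ⇒ V=35.2606 exercise | (k=3,j=1): S=90.7416, K−S=12.5484, hold=12.8269 ⇒ V=12.8269 continue | (k=3,j=2): S=121.0364, K−S=0.0000, hold=0.0000 ⇒ V=0.0000 continue | (k=3,j=3): S=161.4455, K−S=0.0000, hold=0.0000 ⇒ V=0.0000 continue  boundary S*=68.0294
step 2: (k=2,j=0): S=78.5691, K−S=24.7209, hold=24.4122 ⇒ V=24.7209 exercise | (k=2,j=1): S=104.8000, K−S=0.0000, hold=6.6555 ⇒ V=6.6555 continue | (k=2,j=2): S=139.7883, K−S=0.0000, hold=0.0000 ⇒ V=0.0000 continue  boundary S*=78.5691
step 1: (k=1,j=0): S=90.7416, K−S=12.5484, hold=16.0006 ⇒ V=16.0006 continue | (k=1,j=1): S=121.0364, K−S=0.0000, hold=3.4533 ⇒ V=3.4533 continue  boundary S*=-
step 0: (k=0,j=0): S=104.8000, K−S=0.0000, hold=9.9489 ⇒ V=9.9489 continue  boundary S*=-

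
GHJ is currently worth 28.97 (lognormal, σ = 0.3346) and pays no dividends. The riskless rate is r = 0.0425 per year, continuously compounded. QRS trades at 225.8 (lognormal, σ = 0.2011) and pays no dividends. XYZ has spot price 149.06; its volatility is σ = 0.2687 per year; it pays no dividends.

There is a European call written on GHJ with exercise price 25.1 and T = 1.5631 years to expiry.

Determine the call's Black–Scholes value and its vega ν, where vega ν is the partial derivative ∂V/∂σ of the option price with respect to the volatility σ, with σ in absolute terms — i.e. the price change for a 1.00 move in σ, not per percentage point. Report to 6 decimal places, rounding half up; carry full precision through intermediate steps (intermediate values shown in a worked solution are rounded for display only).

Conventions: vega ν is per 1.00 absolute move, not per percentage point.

price = 7.612442
ν = 11.224297

σ√T = 0.3346·√1.5631 = 0.418330
d₁ = (ln(S/K) + (r+σ²/2)T) / (σ√T) = (ln(28.97/25.1) + (0.0425+0.3346²/2)·1.5631) / 0.418330 = (0.143393 + 0.153932) / 0.418330 = 0.710742
d₂ = d₁ − σ√T = 0.710742 − 0.418330 = 0.292412
e^{−rT} = 0.935727
N(d₁) = 0.761378,  N(d₂) = 0.615014
Call price V = S·N(d₁) − K·e^{−rT}·N(d₂) = 22.057117 − 14.444675 = 7.612442
φ(d₁) = (1/√(2π))·e^{−d₁²/2} = 0.309897
ν = S·φ(d₁)·√T = 11.224297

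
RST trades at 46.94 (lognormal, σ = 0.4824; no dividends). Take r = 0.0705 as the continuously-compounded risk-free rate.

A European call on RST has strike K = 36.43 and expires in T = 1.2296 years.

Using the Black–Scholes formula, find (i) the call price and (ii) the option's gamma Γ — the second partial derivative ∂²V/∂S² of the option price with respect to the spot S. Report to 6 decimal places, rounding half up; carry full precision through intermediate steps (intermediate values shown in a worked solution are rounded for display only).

σ√T = 0.4824·√1.2296 = 0.534920
d₁ = (ln(S/K) + (r+σ²/2)T) / (σ√T) = (ln(46.94/36.43) + (0.0705+0.4824²/2)·1.2296) / 0.534920 = (0.253478 + 0.229757) / 0.534920 = 0.903376
d₂ = d₁ − σ√T = 0.903376 − 0.534920 = 0.368456
e^{−rT} = 0.916964
N(d₁) = 0.816837,  N(d₂) = 0.643733
Call price V = S·N(d₁) − K·e^{−rT}·N(d₂) = 38.342320 − 21.503913 = 16.838408
φ(d₁) = (1/√(2π))·e^{−d₁²/2} = 0.265276
Γ = φ(d₁) / (S·σ·√T) = 0.010565

price = 16.838408
Γ = 0.010565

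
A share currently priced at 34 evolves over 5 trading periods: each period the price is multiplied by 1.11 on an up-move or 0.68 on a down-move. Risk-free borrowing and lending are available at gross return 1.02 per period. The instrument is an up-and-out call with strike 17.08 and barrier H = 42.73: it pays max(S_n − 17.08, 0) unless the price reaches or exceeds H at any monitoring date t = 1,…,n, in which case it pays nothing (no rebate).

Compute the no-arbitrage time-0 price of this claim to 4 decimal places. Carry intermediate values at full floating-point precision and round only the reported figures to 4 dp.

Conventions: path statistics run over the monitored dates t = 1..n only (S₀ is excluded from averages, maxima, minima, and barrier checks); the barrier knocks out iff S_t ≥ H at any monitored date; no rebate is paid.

price = 4.7858

No-arbitrage gives p* = (R−d)/(u−d) = 0.7907: enumerate every path, weight its payoff by its p*-probability, and discount by R^5.
Enumerate all 2^5 = 32 price paths (U = up ×1.11, D = down ×0.68); each path with k up-moves has probability p*^k·(1−p*)^(5−k).
DDDDD: M=23.1200, payoff=0.0000, prob=0.000402
UDDDD: M=37.7400, payoff=0.0000, prob=0.001517
DUDDD: M=25.6632, payoff=0.0000, prob=0.001517
UUDDD: M=41.8914, payoff=0.0000, prob=0.005732
DDUDD: M=23.1200, payoff=0.0000, prob=0.001517
UDUDD: M=37.7400, payoff=0.0000, prob=0.005732
DUUDD: M=28.4862, payoff=0.0000, prob=0.005732
UUUDD: M=46.4995, payoff=0.0000, prob=0.021656
DDDUD: M=23.1200, payoff=0.0000, prob=0.001517
UDDUD: M=37.7400, payoff=0.0000, prob=0.005732
DUDUD: M=25.6632, payoff=0.0000, prob=0.005732
UUDUD: M=41.8914, payoff=4.4213, prob=0.021656
DDUUD: M=23.1200, payoff=0.0000, prob=0.005732
UDUUD: M=37.7400, payoff=4.4213, prob=0.021656
DUUUD: M=31.6196, payoff=4.4213, prob=0.021656
UUUUD: M=51.6144, payoff=0.0000, prob=0.081812
DDDDU: M=23.1200, payoff=0.0000, prob=0.001517
UDDDU: M=37.7400, payoff=0.0000, prob=0.005732
DUDDU: M=25.6632, payoff=0.0000, prob=0.005732
UUDDU: M=41.8914, payoff=4.4213, prob=0.021656
DDUDU: M=23.1200, payoff=0.0000, prob=0.005732
UDUDU: M=37.7400, payoff=4.4213, prob=0.021656
DUUDU: M=28.4862, payoff=4.4213, prob=0.021656
UUUDU: M=46.4995, payoff=0.0000, prob=0.081812
DDDUU: M=23.1200, payoff=0.0000, prob=0.005732
UDDUU: M=37.7400, payoff=4.4213, prob=0.021656
DUDUU: M=25.6632, payoff=4.4213, prob=0.021656
UUDUU: M=41.8914, payoff=18.0178, prob=0.081812
DDUUU: M=23.1200, payoff=4.4213, prob=0.021656
UDUUU: M=37.7400, payoff=18.0178, prob=0.081812
DUUUU: M=35.0978, payoff=18.0178, prob=0.081812
UUUUU: M=57.2920, payoff=0.0000, prob=0.309067
Price = Σ prob·payoff / R^5 = 5.283943 / 1.104081 = 4.7858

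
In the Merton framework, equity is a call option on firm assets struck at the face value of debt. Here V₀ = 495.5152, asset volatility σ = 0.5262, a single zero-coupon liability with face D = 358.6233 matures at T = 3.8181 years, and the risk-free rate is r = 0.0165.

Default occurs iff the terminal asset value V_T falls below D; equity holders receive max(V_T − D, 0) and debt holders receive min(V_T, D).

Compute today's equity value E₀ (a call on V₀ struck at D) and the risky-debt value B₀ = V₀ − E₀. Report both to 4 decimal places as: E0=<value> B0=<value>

E0=253.1276 B0=242.3876

Work the structural quantities from V₀ = 495.5152 against face 358.6233:
d₁ = [ln(V₀/D) + (r + σ²/2)T] / (σ√T)
   = [ln(495.5152/358.6233) + (0.0165 + 0.5·0.5262²)·3.8181] / (0.5262·√3.8181)
   = [0.323325 + 0.591589] / 1.028193 = 0.889828
d₂ = d₁ − σ√T = 0.889828 − 1.028193 = -0.138365
N(d₁) = 0.813221,  N(d₂) = 0.444976,  e^(−rT) = 0.938945
E₀ = V₀·N(d₁) − D·e^(−rT)·N(d₂)
   = 495.5152·0.813221 − 358.6233·0.938945·0.444976 = 253.127626
B₀ = V₀ − E₀ = 495.5152 − 253.127626 = 242.387574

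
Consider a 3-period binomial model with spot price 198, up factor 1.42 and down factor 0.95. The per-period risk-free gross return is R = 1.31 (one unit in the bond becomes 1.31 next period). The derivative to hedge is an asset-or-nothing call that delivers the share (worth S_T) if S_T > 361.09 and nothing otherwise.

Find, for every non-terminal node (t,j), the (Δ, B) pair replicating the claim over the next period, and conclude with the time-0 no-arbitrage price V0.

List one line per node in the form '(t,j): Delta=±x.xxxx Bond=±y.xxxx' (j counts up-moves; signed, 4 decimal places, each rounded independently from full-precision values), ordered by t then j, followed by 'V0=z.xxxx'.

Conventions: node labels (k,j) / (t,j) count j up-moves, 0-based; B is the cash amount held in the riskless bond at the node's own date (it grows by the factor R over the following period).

(0,0): Delta=1.5409 Bond=-122.2663
(1,0): Delta=2.5085 Bond=-342.1789
(1,1): Delta=1.3431 Bond=-104.5547
(2,0): Delta=0.0000 Bond=0.0000
(2,1): Delta=3.0213 Bond=-585.2210
(2,2): Delta=1.0000 Bond=0.0000
V0=182.8249

Arbitrage-free pricing uses the up-move probability p* = (R−d)/(u−d) = 0.7660, discounting each step at R = 1.31.
Terminal payoffs: V(3,0)=0.0000, V(3,1)=0.0000, V(3,2)=379.2848, V(3,3)=566.9310
  t=2,j=0: stock 178.6950 → up 253.7469 (V=0.0000), down 169.7602 (V=0.0000). Price 0.0000; hedge Δ=0.0000, bond B=0.0000.
  t=2,j=1: stock 267.1020 → up 379.2848 (V=379.2848), down 253.7469 (V=0.0000). Price 221.7680; hedge Δ=3.0213, bond B=-585.2210.
  t=2,j=2: stock 399.2472 → up 566.9310 (V=566.9310), down 379.2848 (V=379.2848). Price 399.2472; hedge Δ=1.0000, bond B=0.0000.
  t=1,j=0: stock 188.1000 → up 267.1020 (V=221.7680), down 178.6950 (V=0.0000). Price 129.6678; hedge Δ=2.5085, bond B=-342.1789.
  t=1,j=1: stock 281.1600 → up 399.2472 (V=399.2472), down 267.1020 (V=221.7680). Price 273.0607; hedge Δ=1.3431, bond B=-104.5547.
  t=0,j=0: stock 198.0000 → up 281.1600 (V=273.0607), down 188.1000 (V=129.6678). Price 182.8249; hedge Δ=1.5409, bond B=-122.2663.
Sanity check at the root: Δ(0,0)·S0 + B(0,0) reproduces V0 = 182.8249.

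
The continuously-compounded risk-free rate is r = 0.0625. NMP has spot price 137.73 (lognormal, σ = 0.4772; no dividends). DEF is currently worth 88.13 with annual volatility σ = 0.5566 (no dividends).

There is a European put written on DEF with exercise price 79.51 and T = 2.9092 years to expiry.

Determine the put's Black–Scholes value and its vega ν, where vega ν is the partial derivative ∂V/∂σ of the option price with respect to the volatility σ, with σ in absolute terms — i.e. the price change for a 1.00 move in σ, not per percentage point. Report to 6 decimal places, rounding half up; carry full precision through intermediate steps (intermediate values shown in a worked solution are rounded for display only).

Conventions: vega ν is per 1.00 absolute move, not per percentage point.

σ√T = 0.5566·√2.9092 = 0.949358
d₁ = (ln(S/K) + (r+σ²/2)T) / (σ√T) = (ln(88.13/79.51) + (0.0625+0.5566²/2)·2.9092) / 0.949358 = (0.102930 + 0.632465) / 0.949358 = 0.774624
d₂ = d₁ − σ√T = 0.774624 − 0.949358 = -0.174734
e^{−rT} = 0.833747
N(−d₁) = 0.219281,  N(−d₂) = 0.569356
Put price V = K·e^{−rT}·N(−d₂) − S·N(−d₁) = 37.743294 − 19.325229 = 18.418065
φ(d₁) = (1/√(2π))·e^{−d₁²/2} = 0.295537
ν = S·φ(d₁)·√T = 44.424555

price = 18.418065
ν = 44.424555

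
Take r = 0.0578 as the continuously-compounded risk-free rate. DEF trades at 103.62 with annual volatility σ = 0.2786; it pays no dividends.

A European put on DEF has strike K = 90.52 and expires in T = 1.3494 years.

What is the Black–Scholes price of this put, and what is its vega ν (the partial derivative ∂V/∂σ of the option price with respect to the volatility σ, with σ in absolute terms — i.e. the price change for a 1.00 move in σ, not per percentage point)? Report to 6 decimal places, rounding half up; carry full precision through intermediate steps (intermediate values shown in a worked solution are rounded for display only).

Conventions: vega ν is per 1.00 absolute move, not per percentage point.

σ√T = 0.2786·√1.3494 = 0.323632
d₁ = (ln(S/K) + (r+σ²/2)T) / (σ√T) = (ln(103.62/90.52) + (0.0578+0.2786²/2)·1.3494) / 0.323632 = (0.135160 + 0.130364) / 0.323632 = 0.820449
d₂ = d₁ − σ√T = 0.820449 − 0.323632 = 0.496817
e^{−rT} = 0.924969
N(−d₁) = 0.205980,  N(−d₂) = 0.309659
Put price V = K·e^{−rT}·N(−d₂) − S·N(−d₁) = 25.927174 − 21.343645 = 4.583529
φ(d₁) = (1/√(2π))·e^{−d₁²/2} = 0.284931
ν = S·φ(d₁)·√T = 34.296840

price = 4.583529
ν = 34.296840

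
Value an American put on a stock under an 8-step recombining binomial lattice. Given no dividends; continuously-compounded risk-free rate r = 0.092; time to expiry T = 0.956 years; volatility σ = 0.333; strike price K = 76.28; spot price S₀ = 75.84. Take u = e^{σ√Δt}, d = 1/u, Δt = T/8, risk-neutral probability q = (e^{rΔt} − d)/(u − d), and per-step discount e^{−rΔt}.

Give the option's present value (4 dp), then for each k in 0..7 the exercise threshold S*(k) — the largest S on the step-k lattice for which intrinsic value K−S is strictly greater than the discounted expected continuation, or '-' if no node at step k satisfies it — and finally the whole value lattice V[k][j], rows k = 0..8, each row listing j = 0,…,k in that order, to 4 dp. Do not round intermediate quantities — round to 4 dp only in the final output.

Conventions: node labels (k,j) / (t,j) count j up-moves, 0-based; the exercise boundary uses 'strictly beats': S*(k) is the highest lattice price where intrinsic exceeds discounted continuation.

price = 7.3956
boundary = - - - 53.6931 60.2437 53.6931 60.2437 67.5935
tree:
7.3956
11.1229 4.1010
16.1671 6.6880 1.7924
22.5869 10.5654 3.2392 0.4906
28.4253 16.0363 5.7234 1.0073 0.0225
33.6288 22.5869 9.8030 2.0669 0.0473 0.0000
38.2665 28.4253 16.0363 4.2386 0.0995 0.0000 0.0000
42.3999 33.6288 22.5869 8.6865 0.2093 0.0000 0.0000 0.0000
46.0839 38.2665 28.4253 16.0363 0.4400 0.0000 0.0000 0.0000 0.0000

Δt=0.11950  u=1.12200  d=0.89126  q=0.51916  discount=0.98907
step 8 (expiry): payoffs max(K−S,0) = 46.0839 38.2665 28.4253 16.0363 0.4400 0.0000 0.0000 0.0000 0.0000
step 7: (k=7,j=0): S=33.8801, K−S=42.3999, hold=41.5659 ⇒ V=42.3999 exercise | (k=7,j=1): S=42.6512, K−S=33.6288, hold=32.7948 ⇒ V=33.6288 exercise | (k=7,j=2): S=53.6931, K−S=22.5869, hold=21.7529 ⇒ V=22.5869 exercise | (k=7,j=3): S=67.5935, K−S=8.6865, hold=7.8525 ⇒ V=8.6865 exercise | (k=7,j=4): S=85.0926, K−S=0.0000, hold=0.2093 ⇒ V=0.2093 continue | (k=7,j=5): S=107.1219, K−S=0.0000, hold=0.0000 ⇒ V=0.0000 continue | (k=7,j=6): S=134.8544, K−S=0.0000, hold=0.0000 ⇒ V=0.0000 continue | (k=7,j=7): S=169.7665, K−S=0.0000, hold=0.0000 ⇒ V=0.0000 continue  boundary S*=67.5935
step 6: (k=6,j=0): S=38.0135, K−S=38.2665, hold=37.4325 ⇒ V=38.2665 exercise | (k=6,j=1): S=47.8547, K−S=28.4253, hold=27.5912 ⇒ V=28.4253 exercise | (k=6,j=2): S=60.2437, K−S=16.0363, hold=15.2023 ⇒ V=16.0363 exercise | (k=6,j=3): S=75.8400, K−S=0.4400, hold=4.2386 ⇒ V=4.2386 continue | (k=6,j=4): S=95.4740, K−S=0.0000, hold=0.0995 ⇒ V=0.0995 continue | (k=6,j=5): S=120.1910, K−S=0.0000, hold=0.0000 ⇒ V=0.0000 continue | (k=6,j=6): S=151.3069, K−S=0.0000, hold=0.0000 ⇒ V=0.0000 continue  boundary S*=60.2437
step 5: (k=5,j=0): S=42.6512, K−S=33.6288, hold=32.7948 ⇒ V=33.6288 exercise | (k=5,j=1): S=53.6931, K−S=22.5869, hold=21.7529 ⇒ V=22.5869 exercise | (k=5,j=2): S=67.5935, K−S=8.6865, hold=9.8030 ⇒ V=9.8030 continue | (k=5,j=3): S=85.0926, K−S=0.0000, hold=2.0669 ⇒ V=2.0669 continue | (k=5,j=4): S=107.1219, K−S=0.0000, hold=0.0473 ⇒ V=0.0473 continue | (k=5,j=5): S=134.8544, K−S=0.0000, hold=0.0000 ⇒ V=0.0000 continue  boundary S*=53.6931
step 4: (k=4,j=0): S=47.8547, K−S=28.4253, hold=27.5912 ⇒ V=28.4253 exercise | (k=4,j=1): S=60.2437, K−S=16.0363, hold=15.7756 ⇒ V=16.0363 exercise | (k=4,j=2): S=75.8400, K−S=0.4400, hold=5.7234 ⇒ V=5.7234 continue | (k=4,j=3): S=95.4740, K−S=0.0000, hold=1.0073 ⇒ V=1.0073 continue | (k=4,j=4): S=120.1910, K−S=0.0000, hold=0.0225 ⇒ V=0.0225 continue  boundary S*=60.2437
step 3: (k=3,j=0): S=53.6931, K−S=22.5869, hold=21.7529 ⇒ V=22.5869 exercise | (k=3,j=1): S=67.5935, K−S=8.6865, hold=10.5654 ⇒ V=10.5654 continue | (k=3,j=2): S=85.0926, K−S=0.0000, hold=3.2392 ⇒ V=3.2392 continue | (k=3,j=3): S=107.1219, K−S=0.0000, hold=0.4906 ⇒ V=0.4906 continue  boundary S*=53.6931
step 2: (k=2,j=0): S=60.2437, K−S=16.0363, hold=16.1671 ⇒ V=16.1671 continue | (k=2,j=1): S=75.8400, K−S=0.4400, hold=6.6880 ⇒ V=6.6880 continue | (k=2,j=2): S=95.4740, K−S=0.0000, hold=1.7924 ⇒ V=1.7924 continue  boundary S*=-
step 1: (k=1,j=0): S=67.5935, K−S=8.6865, hold=11.1229 ⇒ V=11.1229 continue | (k=1,j=1): S=85.0926, K−S=0.0000, hold=4.1010 ⇒ V=4.1010 continue  boundary S*=-
step 0: (k=0,j=0): S=75.8400, K−S=0.4400, hold=7.3956 ⇒ V=7.3956 continue  boundary S*=-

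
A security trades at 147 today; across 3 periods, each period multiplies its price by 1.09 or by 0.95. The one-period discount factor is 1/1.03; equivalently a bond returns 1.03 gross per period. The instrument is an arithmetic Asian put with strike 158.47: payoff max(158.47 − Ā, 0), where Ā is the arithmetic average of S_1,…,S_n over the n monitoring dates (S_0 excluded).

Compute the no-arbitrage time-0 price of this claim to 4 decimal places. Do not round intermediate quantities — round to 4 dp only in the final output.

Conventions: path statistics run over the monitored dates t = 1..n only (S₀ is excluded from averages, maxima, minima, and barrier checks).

No-arbitrage gives p* = (R−d)/(u−d) = 0.5714: enumerate every path, weight its payoff by its p*-probability, and discount by R^3.
Enumerate all 2^3 = 8 price paths (U = up ×1.09, D = down ×0.95); each path with k up-moves has probability p*^k·(1−p*)^(3−k).
DDD: Ā=132.7839, payoff=25.6861, prob=0.078717
UDD: Ā=152.3520, payoff=6.1180, prob=0.104956
DUD: Ā=145.4920, payoff=12.9780, prob=0.104956
UUD: Ā=166.9330, payoff=0.0000, prob=0.139942
DDU: Ā=138.9750, payoff=19.4950, prob=0.104956
UDU: Ā=159.4556, payoff=0.0000, prob=0.139942
DUU: Ā=152.5956, payoff=5.8744, prob=0.139942
UUU: Ā=175.0833, payoff=0.0000, prob=0.186589
Price = Σ prob·payoff / R^3 = 6.894379 / 1.092727 = 6.3093

price = 6.3093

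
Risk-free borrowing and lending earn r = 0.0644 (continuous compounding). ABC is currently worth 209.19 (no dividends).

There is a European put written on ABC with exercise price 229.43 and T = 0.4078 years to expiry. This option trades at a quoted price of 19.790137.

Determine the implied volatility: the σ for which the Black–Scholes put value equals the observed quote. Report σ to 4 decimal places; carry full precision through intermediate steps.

sigma = 0.2039

At σ = 0.2039 the Black–Scholes value reproduces the quote:
σ√T = 0.2039·√0.4078 = 0.130209
d₁ = (ln(S/K) + (r+σ²/2)T) / (σ√T) = (ln(209.19/229.43) + (0.0644+0.2039²/2)·0.4078) / 0.130209 = (-0.092355 + 0.034740) / 0.130209 = -0.442485
d₂ = d₁ − σ√T = -0.442485 − 0.130209 = -0.572694
e^{−rT} = 0.974080
N(−d₁) = 0.670931,  N(−d₂) = 0.716574
V = K·e^{−rT}·N(−d₂) − S·N(−d₁) = 160.142180 − 140.352044 = 19.790137 (the observed quote) — the price is monotone increasing in volatility, hence this σ is the only solution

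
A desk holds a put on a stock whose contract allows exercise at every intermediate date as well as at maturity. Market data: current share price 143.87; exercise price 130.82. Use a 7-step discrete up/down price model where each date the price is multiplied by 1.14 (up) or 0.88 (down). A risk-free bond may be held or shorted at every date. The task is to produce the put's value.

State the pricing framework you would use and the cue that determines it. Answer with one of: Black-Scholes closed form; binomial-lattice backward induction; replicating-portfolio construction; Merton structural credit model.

framework: binomial-lattice backward induction

Key observation: with exercise allowed before expiry on a discrete up/down model (7 steps from spot 143.87), the strike-130.82 put's value must be rolled back through the tree testing early exercise at each node.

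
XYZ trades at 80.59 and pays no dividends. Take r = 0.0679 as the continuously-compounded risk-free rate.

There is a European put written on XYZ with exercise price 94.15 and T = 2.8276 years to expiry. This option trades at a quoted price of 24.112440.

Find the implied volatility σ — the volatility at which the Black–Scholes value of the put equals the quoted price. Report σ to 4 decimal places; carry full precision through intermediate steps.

sigma = 0.4948

At σ = 0.4948 the Black–Scholes value reproduces the quote:
σ√T = 0.4948·√2.8276 = 0.832029
d₁ = (ln(S/K) + (r+σ²/2)T) / (σ√T) = (ln(80.59/94.15) + (0.0679+0.4948²/2)·2.8276) / 0.832029 = (-0.155515 + 0.538131) / 0.832029 = 0.459859
d₂ = d₁ − σ√T = 0.459859 − 0.832029 = -0.372171
e^{−rT} = 0.825312
N(−d₁) = 0.322809,  N(−d₂) = 0.645117
V = K·e^{−rT}·N(−d₂) − S·N(−d₁) = 50.127608 − 26.015168 = 24.112440 (the observed quote) — the price is monotone increasing in volatility, hence this σ is the only solution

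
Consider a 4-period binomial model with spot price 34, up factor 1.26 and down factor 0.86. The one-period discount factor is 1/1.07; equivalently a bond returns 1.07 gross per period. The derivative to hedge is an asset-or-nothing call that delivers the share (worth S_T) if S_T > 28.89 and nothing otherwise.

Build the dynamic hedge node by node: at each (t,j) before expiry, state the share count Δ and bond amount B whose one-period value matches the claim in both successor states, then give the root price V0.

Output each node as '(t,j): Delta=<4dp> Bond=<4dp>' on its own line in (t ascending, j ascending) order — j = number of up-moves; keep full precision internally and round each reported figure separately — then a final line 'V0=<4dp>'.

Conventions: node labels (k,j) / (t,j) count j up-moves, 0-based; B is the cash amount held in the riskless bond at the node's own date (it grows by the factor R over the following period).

(0,0): Delta=1.5256 Bond=-23.2696
(1,0): Delta=1.8691 Bond=-34.9452
(1,1): Delta=1.3134 Bond=-15.8085
(2,0): Delta=1.9474 Bond=-39.3593
(2,1): Delta=1.8208 Bond=-35.6108
(2,2): Delta=1.0000 Bond=0.0000
(3,0): Delta=0.0000 Bond=0.0000
(3,1): Delta=3.1500 Bond=-80.2180
(3,2): Delta=1.0000 Bond=0.0000
(3,3): Delta=1.0000 Bond=0.0000
V0=28.5992

Risk-neutral probability p* = (R−d)/(u−d) = (1.07−0.86)/(1.26−0.86) = 0.5250.
Terminal payoffs: V(4,0)=0.0000, V(4,1)=0.0000, V(4,2)=39.9224, V(4,3)=58.4910, V(4,4)=85.6961
  t=3,j=0: stock 21.6259 → up 27.2486 (V=0.0000), down 18.5983 (V=0.0000). Price 0.0000; hedge Δ=0.0000, bond B=0.0000.
  t=3,j=1: stock 31.6845 → up 39.9224 (V=39.9224), down 27.2486 (V=0.0000). Price 19.5881; hedge Δ=3.1500, bond B=-80.2180.
  t=3,j=2: stock 46.4214 → up 58.4910 (V=58.4910), down 39.9224 (V=39.9224). Price 46.4214; hedge Δ=1.0000, bond B=0.0000.
  t=3,j=3: stock 68.0128 → up 85.6961 (V=85.6961), down 58.4910 (V=58.4910). Price 68.0128; hedge Δ=1.0000, bond B=0.0000.
  t=2,j=0: stock 25.1464 → up 31.6845 (V=19.5881), down 21.6259 (V=0.0000). Price 9.6110; hedge Δ=1.9474, bond B=-39.3593.
  t=2,j=1: stock 36.8424 → up 46.4214 (V=46.4214), down 31.6845 (V=19.5881). Price 31.4725; hedge Δ=1.8208, bond B=-35.6108.
  t=2,j=2: stock 53.9784 → up 68.0128 (V=68.0128), down 46.4214 (V=46.4214). Price 53.9784; hedge Δ=1.0000, bond B=0.0000.
  t=1,j=0: stock 29.2400 → up 36.8424 (V=31.4725), down 25.1464 (V=9.6110). Price 19.7087; hedge Δ=1.8691, bond B=-34.9452.
  t=1,j=1: stock 42.8400 → up 53.9784 (V=53.9784), down 36.8424 (V=31.4725). Price 40.4562; hedge Δ=1.3134, bond B=-15.8085.
  t=0,j=0: stock 34.0000 → up 42.8400 (V=40.4562), down 29.2400 (V=19.7087). Price 28.5992; hedge Δ=1.5256, bond B=-23.2696.
Check: Δ(0,0)·S0 + B(0,0) = 28.5992 = V0.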